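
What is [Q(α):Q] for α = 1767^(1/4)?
[Q(α):Q] = 4

α is a root of x^4 - 1767. By Eisenstein's criterion at the prime p = 3 (which divides the constant term 1767 but p^2 = 9 does not, since 1767 is squarefree), x^4 - 1767 is irreducible over Q. Hence [Q(α):Q] = 4.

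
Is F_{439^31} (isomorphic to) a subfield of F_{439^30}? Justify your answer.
No: F_{439^31} is not a subfield of F_{439^30}

F_{p^m} embeds in F_{p^n} iff m | n. Here 31 ∤ 30 (since 30 = 0·31 + 30 with remainder 30 ≠ 0), so F_{439^31} is not a subfield of F_{439^30}. Equivalently: if it were, the tower law would give 31 = [F_{439^31}:F_439] dividing [F_{439^30}:F_439] = 30, contradiction.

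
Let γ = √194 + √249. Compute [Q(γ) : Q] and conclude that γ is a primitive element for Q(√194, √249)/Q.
[Q(γ) : Q] = 4 (equivalently, Q(γ) = Q(√194, √249))

Obviously Q(γ) ⊆ Q(√194, √249), and [Q(√194, √249):Q] = 4 (since 194, 249 are distinct squarefree integers > 1 with 48306 not a perfect square). To show equality we compute the minimal polynomial of γ. From γ = √194 + √249: γ^2 = 194 + 2√(48306) + 249 = 443 + 2√(48306), so γ^2 - 443 = 2√(48306); squaring, (γ^2 - 443)^2 = 4·48306, i.e. γ^4 - 886γ^2 + 196249 - 193224 = 0, i.e. γ^4 - 886γ^2 + 3025 = 0. So γ is a root of x^4 - 886x^2 + 3025. This polynomial is irreducible over Q: it has no rational root (each ±√194 ± √249 is irrational), and any factorization into two quadratics over Q would force √(48306) ∈ Q (pairing opposite roots) or √194, √249 ∈ Q (other pairings), all impossible. Hence [Q(γ):Q] = 4 = [Q(√194, √249):Q], so Q(γ) = Q(√194, √249).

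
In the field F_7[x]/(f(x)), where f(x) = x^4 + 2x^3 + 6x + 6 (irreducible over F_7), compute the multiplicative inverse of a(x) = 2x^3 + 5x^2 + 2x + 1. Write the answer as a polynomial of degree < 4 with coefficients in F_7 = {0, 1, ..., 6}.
a(x)^(-1) ≡ 5x^3 + 2x^2 + 2x + 2 (mod f(x))

Since f is irreducible over F_7, F_7[x]/(f) is a field and a(x) ≠ 0 has an inverse. Apply the extended Euclidean algorithm to f(x) and a(x) in F_7[x]: f(x) = (4x + 5)·a(x) + (2x^2 + 6x + 1);  a(x) = (x + 3)·(2x^2 + 6x + 1) + (4x + 5);  (2x^2 + 6x + 1) = (4x)·(4x + 5) + (1). The last nonzero remainder is the constant 1 = gcd(f, a) in F_7. Back-substituting through the division chain expresses 1 = s(x)·a(x) + t(x)·f(x) with s(x) ≡ 5x^3 + 2x^2 + 2x + 2 (mod f), so a(x)^(-1) ≡ s(x) = 5x^3 + 2x^2 + 2x + 2 (mod f). Check: (2x^3 + 5x^2 + 2x + 1)·(5x^3 + 2x^2 + 2x + 2) = 3x^6 + x^5 + 3x^4 + 2x^3 + 2x^2 + 6x + 2 ≡ 1 (mod x^4 + 2x^3 + 6x + 6).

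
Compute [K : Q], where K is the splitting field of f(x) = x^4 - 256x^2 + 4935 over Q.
[K : Q] = 4

Solving the quadratic in x^2: x^2 = (256 ± √(256^2 - 4·4935))/2 = (256 ± √45796)/2 = (256 ± 214)/2, giving x^2 = 21 or x^2 = 235. So f(x) = (x^2 - 21)(x^2 - 235) and the roots of f are ±√21, ±√235. Hence the splitting field is K = Q(√21, √235). Since 21 and 235 are distinct squarefree integers > 1, their product 4935 is not a perfect square, so √235 ∉ Q(√21). By the tower law [K:Q] = [Q(√21,√235):Q(√21)] · [Q(√21):Q] = 2 · 2 = 4.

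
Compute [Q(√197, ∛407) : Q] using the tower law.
[Q(√197, ∛407) : Q] = 6

Let L = Q(√197, ∛407). Since Q(√197) ⊂ L and [Q(√197):Q] = 2, the tower law gives 2 | [L:Q]. Likewise Q(∛407) ⊂ L with [Q(∛407):Q] = 3 (because 407 is not a perfect cube), so 3 | [L:Q]. As gcd(2,3) = 1, [L:Q] is divisible by 6. Conversely L is generated over Q by √197 and ∛407, so [L:Q] ≤ 2·3 = 6. Therefore [Q(√197, ∛407) : Q] = 6.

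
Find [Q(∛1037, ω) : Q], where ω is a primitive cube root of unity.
[Q(∛1037, ω) : Q] = 6

[Q(∛1037):Q] = 3 (min poly x^3 - 1037, irreducible since 1037 is not a perfect cube). [Q(ω):Q] = 2 (min poly x^2 + x + 1). Since Q(∛1037) ⊂ R and ω ∉ R, we have ω ∉ Q(∛1037), so x^2 + x + 1 remains irreducible over Q(∛1037) and [Q(∛1037, ω) : Q(∛1037)] = 2. By the tower law, [Q(∛1037, ω) : Q] = 3 · 2 = 6. (In fact Q(∛1037, ω) is the splitting field of x^3 - 1037 over Q.)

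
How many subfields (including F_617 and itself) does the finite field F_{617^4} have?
F_{617^4} has 3 subfields

The subfields of F_{p^n} are exactly the fields F_{p^d} for d | n (each is the fixed field of the unique index-d subgroup of Gal(F_{p^n}/F_p) ≅ Z/nZ). The divisors of n = 4 are {1, 2, 4}, giving 3 subfields: F_{617^1}, F_{617^2}, F_{617^4}.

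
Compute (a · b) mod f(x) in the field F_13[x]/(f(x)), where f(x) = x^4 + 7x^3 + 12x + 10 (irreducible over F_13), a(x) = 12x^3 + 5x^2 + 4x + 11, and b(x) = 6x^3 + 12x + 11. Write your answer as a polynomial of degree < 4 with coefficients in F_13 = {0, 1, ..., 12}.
a · b ≡ 4x^3 + x^2 + 4x + 10 (mod f(x))

Multiply in F_13[x]: a(x)·b(x) = (12x^3 + 5x^2 + 4x + 11)·(6x^3 + 12x + 11) = 7x^6 + 4x^5 + 12x^4 + 11x^3 + 12x^2 + 7x + 4. This has degree ≥ 4, so divide by f(x) over F_13: 7x^6 + 4x^5 + 12x^4 + 11x^3 + 12x^2 + 7x + 4 = (7x^2 + 7x + 2)·(x^4 + 7x^3 + 12x + 10) + (4x^3 + x^2 + 4x + 10). Hence a·b ≡ 4x^3 + x^2 + 4x + 10 (mod f). (F_13[x]/(f) is a field with 13^4 = 28561 elements since f is irreducible of degree 4.)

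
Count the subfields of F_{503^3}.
F_{503^3} has 2 subfields

The subfields of F_{p^n} are exactly the fields F_{p^d} for d | n (each is the fixed field of the unique index-d subgroup of Gal(F_{p^n}/F_p) ≅ Z/nZ). The divisors of n = 3 are {1, 3}, giving 2 subfields: F_{503^1}, F_{503^3}.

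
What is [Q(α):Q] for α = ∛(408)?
[Q(α):Q] = 3

The minimal polynomial of α is x^3 - 408, irreducible over Q since 408 is not a perfect cube (so x^3 - 408 has no rational root). Hence [Q(α):Q] = deg(m_α) = 3.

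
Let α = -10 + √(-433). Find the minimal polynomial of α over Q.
m_α(x) = x^2 + 20x + 533

From α + 10 = √(-433), squaring gives (α + 10)^2 = -433, i.e. α^2 + 20α + 100 = -433, so α^2 + 20α + 533 = 0. The discriminant of x^2 + 20x + 533 is (20)^2 - 4·(533) = 400 - 2132 = -1732, and 4·(-433) is not a perfect square in Q since -433 is squarefree and ≠ 1. Hence x^2 + 20x + 533 is irreducible over Q and is the minimal polynomial of α.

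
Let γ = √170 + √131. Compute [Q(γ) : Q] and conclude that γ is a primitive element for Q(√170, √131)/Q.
[Q(γ) : Q] = 4 (equivalently, Q(γ) = Q(√170, √131))

Obviously Q(γ) ⊆ Q(√170, √131), and [Q(√170, √131):Q] = 4 (since 170, 131 are distinct squarefree integers > 1 with 22270 not a perfect square). To show equality we compute the minimal polynomial of γ. From γ = √170 + √131: γ^2 = 170 + 2√(22270) + 131 = 301 + 2√(22270), so γ^2 - 301 = 2√(22270); squaring, (γ^2 - 301)^2 = 4·22270, i.e. γ^4 - 602γ^2 + 90601 - 89080 = 0, i.e. γ^4 - 602γ^2 + 1521 = 0. So γ is a root of x^4 - 602x^2 + 1521. This polynomial is irreducible over Q: it has no rational root (each ±√170 ± √131 is irrational), and any factorization into two quadratics over Q would force √(22270) ∈ Q (pairing opposite roots) or √170, √131 ∈ Q (other pairings), all impossible. Hence [Q(γ):Q] = 4 = [Q(√170, √131):Q], so Q(γ) = Q(√170, √131).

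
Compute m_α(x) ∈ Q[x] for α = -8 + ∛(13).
m_α(x) = x^3 + 24x^2 + 192x + 499

Set β = α + 8 = ∛(13), so β^3 = 13. Then (α + 8)^3 - 13 = 0, i.e. α is a root of g(x) = (x + 8)^3 - 13 = x^3 + 24x^2 + 192x + 499. Since g(x) = h(x + 8) where h(x) = x^3 - 13, and h is irreducible over Q (because 13 is not a perfect cube, so h has no rational root, and a monic cubic with no rational root is irreducible), g is also irreducible (irreducibility is preserved under the substitution x → x + 8). Hence m_α(x) = x^3 + 24x^2 + 192x + 499.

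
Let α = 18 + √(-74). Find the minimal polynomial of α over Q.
m_α(x) = x^2 - 36x + 398

From α - 18 = √(-74), squaring gives (α - 18)^2 = -74, i.e. α^2 - 36α + 324 = -74, so α^2 - 36α + 398 = 0. The discriminant of x^2 - 36x + 398 is (-36)^2 - 4·(398) = 1296 - 1592 = -296, and 4·(-74) is not a perfect square in Q since -74 is squarefree and ≠ 1. Hence x^2 - 36x + 398 is irreducible over Q and is the minimal polynomial of α.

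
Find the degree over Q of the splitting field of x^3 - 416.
[K : Q] = 6

The roots of x^3 - 416 are ∛416, ω∛416, ω^2∛416 where ω = e^(2πi/3) is a primitive cube root of unity, so K = Q(∛416, ω). Now [Q(∛416):Q] = 3 (since 416 is not a perfect cube, x^3 - 416 is irreducible) and [Q(ω):Q] = 2. Both 2 and 3 divide [K:Q], and [K:Q] ≤ 3·2 = 6, so [K:Q] = 6. (Equivalently: Q(∛416) ⊂ R but ω ∉ R, so [K : Q(∛416)] = 2.)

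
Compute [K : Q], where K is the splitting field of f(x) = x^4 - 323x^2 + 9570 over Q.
[K : Q] = 4

Solving the quadratic in x^2: x^2 = (323 ± √(323^2 - 4·9570))/2 = (323 ± √66049)/2 = (323 ± 257)/2, giving x^2 = 290 or x^2 = 33. So f(x) = (x^2 - 290)(x^2 - 33) and the roots of f are ±√290, ±√33. Hence the splitting field is K = Q(√290, √33). Since 290 and 33 are distinct squarefree integers > 1, their product 9570 is not a perfect square, so √33 ∉ Q(√290). By the tower law [K:Q] = [Q(√290,√33):Q(√290)] · [Q(√290):Q] = 2 · 2 = 4.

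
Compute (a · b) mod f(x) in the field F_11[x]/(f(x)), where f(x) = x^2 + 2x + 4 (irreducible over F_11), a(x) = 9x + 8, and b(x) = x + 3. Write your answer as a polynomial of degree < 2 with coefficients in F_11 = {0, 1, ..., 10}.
a · b ≡ 6x + 10 (mod f(x))

Multiply in F_11[x]: a(x)·b(x) = (9x + 8)·(x + 3) = 9x^2 + 2x + 2. This has degree ≥ 2, so divide by f(x) over F_11: 9x^2 + 2x + 2 = (9)·(x^2 + 2x + 4) + (6x + 10). Hence a·b ≡ 6x + 10 (mod f). (F_11[x]/(f) is a field with 11^2 = 121 elements since f is irreducible of degree 2.)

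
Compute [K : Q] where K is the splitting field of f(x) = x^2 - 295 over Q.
[K : Q] = 2

f(x) = x^2 - 295 factors as (x - √295)(x + √295). The splitting field is K = Q(√295). Since 295 is squarefree and > 1, it is not a perfect square, so x^2 - 295 is irreducible over Q and [Q(√295) : Q] = 2. Hence [K : Q] = 2.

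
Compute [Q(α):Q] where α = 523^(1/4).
[Q(α):Q] = 4

α is a root of x^4 - 523. By Eisenstein's criterion at the prime p = 523 (which divides the constant term 523 but p^2 = 273529 does not, since 523 is squarefree), x^4 - 523 is irreducible over Q. Hence [Q(α):Q] = 4.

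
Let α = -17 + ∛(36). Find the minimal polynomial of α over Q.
m_α(x) = x^3 + 51x^2 + 867x + 4877

Set β = α + 17 = ∛(36), so β^3 = 36. Then (α + 17)^3 - 36 = 0, i.e. α is a root of g(x) = (x + 17)^3 - 36 = x^3 + 51x^2 + 867x + 4877. Since g(x) = h(x + 17) where h(x) = x^3 - 36, and h is irreducible over Q (because 36 is not a perfect cube, so h has no rational root, and a monic cubic with no rational root is irreducible), g is also irreducible (irreducibility is preserved under the substitution x → x + 17). Hence m_α(x) = x^3 + 51x^2 + 867x + 4877.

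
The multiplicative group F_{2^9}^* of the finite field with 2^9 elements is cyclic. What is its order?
|F_{2^9}^*| = 511

F_{2^9} has 2^9 = 512 elements; its multiplicative group consists of all nonzero elements, so |F_{2^9}^*| = 512 - 1 = 511. (It is cyclic since any finite subgroup of the multiplicative group of a field is cyclic.)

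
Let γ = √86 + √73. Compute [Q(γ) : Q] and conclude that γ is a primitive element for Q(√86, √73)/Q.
[Q(γ) : Q] = 4 (equivalently, Q(γ) = Q(√86, √73))

Obviously Q(γ) ⊆ Q(√86, √73), and [Q(√86, √73):Q] = 4 (since 86, 73 are distinct squarefree integers > 1 with 6278 not a perfect square). To show equality we compute the minimal polynomial of γ. From γ = √86 + √73: γ^2 = 86 + 2√(6278) + 73 = 159 + 2√(6278), so γ^2 - 159 = 2√(6278); squaring, (γ^2 - 159)^2 = 4·6278, i.e. γ^4 - 318γ^2 + 25281 - 25112 = 0, i.e. γ^4 - 318γ^2 + 169 = 0. So γ is a root of x^4 - 318x^2 + 169. This polynomial is irreducible over Q: it has no rational root (each ±√86 ± √73 is irrational), and any factorization into two quadratics over Q would force √(6278) ∈ Q (pairing opposite roots) or √86, √73 ∈ Q (other pairings), all impossible. Hence [Q(γ):Q] = 4 = [Q(√86, √73):Q], so Q(γ) = Q(√86, √73).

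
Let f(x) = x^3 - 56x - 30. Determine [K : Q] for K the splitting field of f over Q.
[K : Q] = 6

By the rational root test, any rational root of the monic integer polynomial f(x) = x^3 - 56x - 30 must be an integer dividing the constant term -30, i.e. one of ±{1, 2, 3, 5, 6, 10, 15, 30}. Evaluating: f(1) = -85, f(-1) = 25, f(2) = -134, f(-2) = 74, f(3) = -171, f(-3) = 111, f(5) = -185, f(-5) = 125, f(6) = -150, f(-6) = 90, f(10) = 410, f(-10) = -470, f(15) = 2505, f(-15) = -2565, f(30) = 25290, f(-30) = -25350; none is 0, so f has no rational root and is therefore irreducible over Q (a cubic with no linear factor over a field is irreducible). For an irreducible cubic, the Galois group is A_3 or S_3 according as the discriminant disc(f) = -4a^3 - 27b^2 = -4·(-56)^3 - 27·(-30)^2 = 678164 is or is not a square in Q. Here disc(f) = 678164 is not a perfect square in Q, so the Galois group of f over Q is not contained in A_3 and must be all of S_3. The splitting field has degree |S_3| = 6 over Q, so [K : Q] = 6.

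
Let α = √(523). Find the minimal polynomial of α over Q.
m_α(x) = x^2 - 523

α satisfies α^2 - 523 = 0, so x^2 - 523 annihilates α. Since d = 523 is squarefree and ≠ 1, it is not a perfect square in Q, so x^2 - 523 has no rational root and is therefore irreducible over Q (a degree-2 polynomial over a field is irreducible iff it has no root). Hence m_α(x) = x^2 - 523.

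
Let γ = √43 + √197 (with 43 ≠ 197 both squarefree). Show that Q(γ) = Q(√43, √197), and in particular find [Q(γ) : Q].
[Q(γ) : Q] = 4 (equivalently, Q(γ) = Q(√43, √197))

Obviously Q(γ) ⊆ Q(√43, √197), and [Q(√43, √197):Q] = 4 (since 43, 197 are distinct squarefree integers > 1 with 8471 not a perfect square). To show equality we compute the minimal polynomial of γ. From γ = √43 + √197: γ^2 = 43 + 2√(8471) + 197 = 240 + 2√(8471), so γ^2 - 240 = 2√(8471); squaring, (γ^2 - 240)^2 = 4·8471, i.e. γ^4 - 480γ^2 + 57600 - 33884 = 0, i.e. γ^4 - 480γ^2 + 23716 = 0. So γ is a root of x^4 - 480x^2 + 23716. This polynomial is irreducible over Q: it has no rational root (each ±√43 ± √197 is irrational), and any factorization into two quadratics over Q would force √(8471) ∈ Q (pairing opposite roots) or √43, √197 ∈ Q (other pairings), all impossible. Hence [Q(γ):Q] = 4 = [Q(√43, √197):Q], so Q(γ) = Q(√43, √197).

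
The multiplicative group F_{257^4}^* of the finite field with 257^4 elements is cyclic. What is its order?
|F_{257^4}^*| = 4362470400

F_{257^4} has 257^4 = 4362470401 elements; its multiplicative group consists of all nonzero elements, so |F_{257^4}^*| = 4362470401 - 1 = 4362470400. (It is cyclic since any finite subgroup of the multiplicative group of a field is cyclic.)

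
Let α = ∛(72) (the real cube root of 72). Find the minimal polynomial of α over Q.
m_α(x) = x^3 - 72

α satisfies α^3 = 72, so x^3 - 72 annihilates α. By the rational root test, a rational root p/q (in lowest terms) of x^3 - 72 would satisfy p^3 = 72 q^3, forcing q = 1 and p^3 = 72; but 72 is not a perfect cube, contradiction. A monic cubic over Q with no rational root is irreducible (any nontrivial factorization would include a linear factor). Hence x^3 - 72 is the minimal polynomial of α, and in particular [Q(α):Q] = 3.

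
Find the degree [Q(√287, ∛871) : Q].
[Q(√287, ∛871) : Q] = 6

Let L = Q(√287, ∛871). Since Q(√287) ⊂ L and [Q(√287):Q] = 2, the tower law gives 2 | [L:Q]. Likewise Q(∛871) ⊂ L with [Q(∛871):Q] = 3 (because 871 is not a perfect cube), so 3 | [L:Q]. As gcd(2,3) = 1, [L:Q] is divisible by 6. Conversely L is generated over Q by √287 and ∛871, so [L:Q] ≤ 2·3 = 6. Therefore [Q(√287, ∛871) : Q] = 6.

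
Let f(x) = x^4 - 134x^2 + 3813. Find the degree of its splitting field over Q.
[K : Q] = 4

Solving the quadratic in x^2: x^2 = (134 ± √(134^2 - 4·3813))/2 = (134 ± √2704)/2 = (134 ± 52)/2, giving x^2 = 41 or x^2 = 93. So f(x) = (x^2 - 41)(x^2 - 93) and the roots of f are ±√41, ±√93. Hence the splitting field is K = Q(√41, √93). Since 41 and 93 are distinct squarefree integers > 1, their product 3813 is not a perfect square, so √93 ∉ Q(√41). By the tower law [K:Q] = [Q(√41,√93):Q(√41)] · [Q(√41):Q] = 2 · 2 = 4.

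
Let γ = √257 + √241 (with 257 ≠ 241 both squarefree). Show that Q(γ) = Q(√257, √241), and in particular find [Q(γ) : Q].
[Q(γ) : Q] = 4 (equivalently, Q(γ) = Q(√257, √241))

Obviously Q(γ) ⊆ Q(√257, √241), and [Q(√257, √241):Q] = 4 (since 257, 241 are distinct squarefree integers > 1 with 61937 not a perfect square). To show equality we compute the minimal polynomial of γ. From γ = √257 + √241: γ^2 = 257 + 2√(61937) + 241 = 498 + 2√(61937), so γ^2 - 498 = 2√(61937); squaring, (γ^2 - 498)^2 = 4·61937, i.e. γ^4 - 996γ^2 + 248004 - 247748 = 0, i.e. γ^4 - 996γ^2 + 256 = 0. So γ is a root of x^4 - 996x^2 + 256. This polynomial is irreducible over Q: it has no rational root (each ±√257 ± √241 is irrational), and any factorization into two quadratics over Q would force √(61937) ∈ Q (pairing opposite roots) or √257, √241 ∈ Q (other pairings), all impossible. Hence [Q(γ):Q] = 4 = [Q(√257, √241):Q], so Q(γ) = Q(√257, √241).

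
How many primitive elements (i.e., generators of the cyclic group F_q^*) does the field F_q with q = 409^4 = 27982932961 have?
There are φ(27982932960) = 6851788800 primitive elements

F_q^* is cyclic of order q - 1 = 27982932960. A cyclic group of order m has exactly φ(m) generators. Here m = 27982932960 = 2^5 · 3 · 5 · 17 · 41 · 83641, so the number of primitive elements is φ(27982932960) = 6851788800.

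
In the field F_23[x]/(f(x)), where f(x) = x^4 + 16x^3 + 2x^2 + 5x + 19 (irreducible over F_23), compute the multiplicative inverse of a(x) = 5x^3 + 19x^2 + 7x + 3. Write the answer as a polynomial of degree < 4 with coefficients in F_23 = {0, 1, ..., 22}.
a(x)^(-1) ≡ 18x^3 + 20x^2 + 2x + 12 (mod f(x))

Since f is irreducible over F_23, F_23[x]/(f) is a field and a(x) ≠ 0 has an inverse. Apply the extended Euclidean algorithm to f(x) and a(x) in F_23[x]: f(x) = (14x + 19)·a(x) + (3x^2 + 14x + 8);  a(x) = (17x + 19)·(3x^2 + 14x + 8) + (19x + 12);  (3x^2 + 14x + 8) = (5x)·(19x + 12) + (8). The last nonzero remainder is the constant 8 = gcd(f, a) in F_23. Back-substituting through the division chain expresses 8 = s(x)·a(x) + t(x)·f(x) with s(x) ≡ 6x^3 + 22x^2 + 16x + 4 (mod f), so (6x^3 + 22x^2 + 16x + 4)·a(x) ≡ 8 (mod f). Multiplying by 8^(-1) ≡ 3 in F_23 gives a(x)^(-1) ≡ 3·(6x^3 + 22x^2 + 16x + 4) ≡ 18x^3 + 20x^2 + 2x + 12 (mod f). Check: (5x^3 + 19x^2 + 7x + 3)·(18x^3 + 20x^2 + 2x + 12) = 21x^6 + 5x^5 + 10x^4 + 16x^3 + 3x^2 + 21x + 13 ≡ 1 (mod x^4 + 16x^3 + 2x^2 + 5x + 19).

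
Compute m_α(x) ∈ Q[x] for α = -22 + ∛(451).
m_α(x) = x^3 + 66x^2 + 1452x + 10197

Set β = α + 22 = ∛(451), so β^3 = 451. Then (α + 22)^3 - 451 = 0, i.e. α is a root of g(x) = (x + 22)^3 - 451 = x^3 + 66x^2 + 1452x + 10197. Since g(x) = h(x + 22) where h(x) = x^3 - 451, and h is irreducible over Q (because 451 is not a perfect cube, so h has no rational root, and a monic cubic with no rational root is irreducible), g is also irreducible (irreducibility is preserved under the substitution x → x + 22). Hence m_α(x) = x^3 + 66x^2 + 1452x + 10197.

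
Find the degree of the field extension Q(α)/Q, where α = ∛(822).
[Q(α):Q] = 3

The minimal polynomial of α is x^3 - 822, irreducible over Q since 822 is not a perfect cube (so x^3 - 822 has no rational root). Hence [Q(α):Q] = deg(m_α) = 3.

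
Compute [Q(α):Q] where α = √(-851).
[Q(α):Q] = 2

[Q(α):Q] equals the degree of the minimal polynomial of α. Here α^2 = -851 and x^2 + 851 is irreducible (d = -851 is squarefree, ≠ 1, hence not a square), so deg(m_α) = 2. Thus [Q(α):Q] = 2.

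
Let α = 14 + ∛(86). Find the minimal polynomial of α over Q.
m_α(x) = x^3 - 42x^2 + 588x - 2830

Set β = α - 14 = ∛(86), so β^3 = 86. Then (α - 14)^3 - 86 = 0, i.e. α is a root of g(x) = (x - 14)^3 - 86 = x^3 - 42x^2 + 588x - 2830. Since g(x) = h(x - 14) where h(x) = x^3 - 86, and h is irreducible over Q (because 86 is not a perfect cube, so h has no rational root, and a monic cubic with no rational root is irreducible), g is also irreducible (irreducibility is preserved under the substitution x → x - 14). Hence m_α(x) = x^3 - 42x^2 + 588x - 2830.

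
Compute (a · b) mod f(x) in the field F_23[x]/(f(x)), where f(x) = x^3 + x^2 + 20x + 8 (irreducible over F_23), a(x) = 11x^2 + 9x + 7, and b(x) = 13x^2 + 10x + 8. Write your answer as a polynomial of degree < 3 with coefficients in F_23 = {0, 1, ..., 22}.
a · b ≡ 16x^2 + 9x + 5 (mod f(x))

Multiply in F_23[x]: a(x)·b(x) = (11x^2 + 9x + 7)·(13x^2 + 10x + 8) = 5x^4 + 20x^3 + 16x^2 + 4x + 10. This has degree ≥ 3, so divide by f(x) over F_23: 5x^4 + 20x^3 + 16x^2 + 4x + 10 = (5x + 15)·(x^3 + x^2 + 20x + 8) + (16x^2 + 9x + 5). Hence a·b ≡ 16x^2 + 9x + 5 (mod f). (F_23[x]/(f) is a field with 23^3 = 12167 elements since f is irreducible of degree 3.)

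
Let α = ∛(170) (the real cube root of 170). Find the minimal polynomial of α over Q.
m_α(x) = x^3 - 170

α satisfies α^3 = 170, so x^3 - 170 annihilates α. By the rational root test, a rational root p/q (in lowest terms) of x^3 - 170 would satisfy p^3 = 170 q^3, forcing q = 1 and p^3 = 170; but 170 is not a perfect cube, contradiction. A monic cubic over Q with no rational root is irreducible (any nontrivial factorization would include a linear factor). Hence x^3 - 170 is the minimal polynomial of α, and in particular [Q(α):Q] = 3.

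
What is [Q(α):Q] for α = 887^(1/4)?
[Q(α):Q] = 4

α is a root of x^4 - 887. By Eisenstein's criterion at the prime p = 887 (which divides the constant term 887 but p^2 = 786769 does not, since 887 is squarefree), x^4 - 887 is irreducible over Q. Hence [Q(α):Q] = 4.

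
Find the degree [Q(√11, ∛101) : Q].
[Q(√11, ∛101) : Q] = 6

Let L = Q(√11, ∛101). Since Q(√11) ⊂ L and [Q(√11):Q] = 2, the tower law gives 2 | [L:Q]. Likewise Q(∛101) ⊂ L with [Q(∛101):Q] = 3 (because 101 is not a perfect cube), so 3 | [L:Q]. As gcd(2,3) = 1, [L:Q] is divisible by 6. Conversely L is generated over Q by √11 and ∛101, so [L:Q] ≤ 2·3 = 6. Therefore [Q(√11, ∛101) : Q] = 6.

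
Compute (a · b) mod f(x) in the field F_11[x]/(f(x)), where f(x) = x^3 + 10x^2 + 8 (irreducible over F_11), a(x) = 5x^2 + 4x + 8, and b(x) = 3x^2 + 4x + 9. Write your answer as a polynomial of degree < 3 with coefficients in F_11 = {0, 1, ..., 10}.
a · b ≡ 3x + 4 (mod f(x))

Multiply in F_11[x]: a(x)·b(x) = (5x^2 + 4x + 8)·(3x^2 + 4x + 9) = 4x^4 + 10x^3 + 8x^2 + 2x + 6. This has degree ≥ 3, so divide by f(x) over F_11: 4x^4 + 10x^3 + 8x^2 + 2x + 6 = (4x + 3)·(x^3 + 10x^2 + 8) + (3x + 4). Hence a·b ≡ 3x + 4 (mod f). (F_11[x]/(f) is a field with 11^3 = 1331 elements since f is irreducible of degree 3.)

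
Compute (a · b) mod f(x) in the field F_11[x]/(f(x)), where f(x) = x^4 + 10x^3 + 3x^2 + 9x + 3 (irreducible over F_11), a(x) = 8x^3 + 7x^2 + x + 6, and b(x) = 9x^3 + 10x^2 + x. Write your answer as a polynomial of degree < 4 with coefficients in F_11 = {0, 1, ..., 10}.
a · b ≡ 8x^3 + 6x^2 + 6x + 6 (mod f(x))

Multiply in F_11[x]: a(x)·b(x) = (8x^3 + 7x^2 + x + 6)·(9x^3 + 10x^2 + x) = 6x^6 + 10x^4 + 5x^3 + 6x^2 + 6x. This has degree ≥ 4, so divide by f(x) over F_11: 6x^6 + 10x^4 + 5x^3 + 6x^2 + 6x = (6x^2 + 6x + 9)·(x^4 + 10x^3 + 3x^2 + 9x + 3) + (8x^3 + 6x^2 + 6x + 6). Hence a·b ≡ 8x^3 + 6x^2 + 6x + 6 (mod f). (F_11[x]/(f) is a field with 11^4 = 14641 elements since f is irreducible of degree 4.)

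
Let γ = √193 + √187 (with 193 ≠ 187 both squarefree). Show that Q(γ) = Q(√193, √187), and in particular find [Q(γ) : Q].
[Q(γ) : Q] = 4 (equivalently, Q(γ) = Q(√193, √187))

Obviously Q(γ) ⊆ Q(√193, √187), and [Q(√193, √187):Q] = 4 (since 193, 187 are distinct squarefree integers > 1 with 36091 not a perfect square). To show equality we compute the minimal polynomial of γ. From γ = √193 + √187: γ^2 = 193 + 2√(36091) + 187 = 380 + 2√(36091), so γ^2 - 380 = 2√(36091); squaring, (γ^2 - 380)^2 = 4·36091, i.e. γ^4 - 760γ^2 + 144400 - 144364 = 0, i.e. γ^4 - 760γ^2 + 36 = 0. So γ is a root of x^4 - 760x^2 + 36. This polynomial is irreducible over Q: it has no rational root (each ±√193 ± √187 is irrational), and any factorization into two quadratics over Q would force √(36091) ∈ Q (pairing opposite roots) or √193, √187 ∈ Q (other pairings), all impossible. Hence [Q(γ):Q] = 4 = [Q(√193, √187):Q], so Q(γ) = Q(√193, √187).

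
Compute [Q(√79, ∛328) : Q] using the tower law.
[Q(√79, ∛328) : Q] = 6

Let L = Q(√79, ∛328). Since Q(√79) ⊂ L and [Q(√79):Q] = 2, the tower law gives 2 | [L:Q]. Likewise Q(∛328) ⊂ L with [Q(∛328):Q] = 3 (because 328 is not a perfect cube), so 3 | [L:Q]. As gcd(2,3) = 1, [L:Q] is divisible by 6. Conversely L is generated over Q by √79 and ∛328, so [L:Q] ≤ 2·3 = 6. Therefore [Q(√79, ∛328) : Q] = 6.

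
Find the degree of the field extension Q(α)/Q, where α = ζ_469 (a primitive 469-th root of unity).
[Q(α):Q] = 396

The minimal polynomial of ζ_469 over Q is the 469-th cyclotomic polynomial Φ_469(x), which is irreducible over Q and has degree φ(469) = 396. Hence [Q(α):Q] = φ(469) = 396.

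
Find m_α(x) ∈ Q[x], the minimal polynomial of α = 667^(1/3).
m_α(x) = x^3 - 667

α satisfies α^3 = 667, so x^3 - 667 annihilates α. By the rational root test, a rational root p/q (in lowest terms) of x^3 - 667 would satisfy p^3 = 667 q^3, forcing q = 1 and p^3 = 667; but 667 is not a perfect cube, contradiction. A monic cubic over Q with no rational root is irreducible (any nontrivial factorization would include a linear factor). Hence x^3 - 667 is the minimal polynomial of α, and in particular [Q(α):Q] = 3.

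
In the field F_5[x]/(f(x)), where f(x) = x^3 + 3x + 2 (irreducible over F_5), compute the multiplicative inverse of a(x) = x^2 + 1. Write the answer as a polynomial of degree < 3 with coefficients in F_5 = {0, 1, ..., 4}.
a(x)^(-1) ≡ 4x^2 + x + 3 (mod f(x))

Since f is irreducible over F_5, F_5[x]/(f) is a field and a(x) ≠ 0 has an inverse. Apply the extended Euclidean algorithm to f(x) and a(x) in F_5[x]: f(x) = (x)·a(x) + (2x + 2);  a(x) = (3x + 2)·(2x + 2) + (2). The last nonzero remainder is the constant 2 = gcd(f, a) in F_5. Back-substituting through the division chain expresses 2 = s(x)·a(x) + t(x)·f(x) with s(x) ≡ 3x^2 + 2x + 1 (mod f), so (3x^2 + 2x + 1)·a(x) ≡ 2 (mod f). Multiplying by 2^(-1) ≡ 3 in F_5 gives a(x)^(-1) ≡ 3·(3x^2 + 2x + 1) ≡ 4x^2 + x + 3 (mod f). Check: (x^2 + 1)·(4x^2 + x + 3) = 4x^4 + x^3 + 2x^2 + x + 3 ≡ 1 (mod x^3 + 3x + 2).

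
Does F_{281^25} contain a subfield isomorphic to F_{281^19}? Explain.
No: F_{281^19} is not a subfield of F_{281^25}

F_{p^m} embeds in F_{p^n} iff m | n. Here 19 ∤ 25 (since 25 = 1·19 + 6 with remainder 6 ≠ 0), so F_{281^19} is not a subfield of F_{281^25}. Equivalently: if it were, the tower law would give 19 = [F_{281^19}:F_281] dividing [F_{281^25}:F_281] = 25, contradiction.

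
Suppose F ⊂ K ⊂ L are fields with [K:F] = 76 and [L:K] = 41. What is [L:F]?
[L:F] = 3116

The tower law says that for any tower of field extensions F ⊂ K ⊂ L with finite degrees, [L:F] = [L:K] · [K:F]. Here this gives [L:F] = 41 · 76 = 3116.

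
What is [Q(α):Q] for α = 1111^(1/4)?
[Q(α):Q] = 4

α is a root of x^4 - 1111. By Eisenstein's criterion at the prime p = 11 (which divides the constant term 1111 but p^2 = 121 does not, since 1111 is squarefree), x^4 - 1111 is irreducible over Q. Hence [Q(α):Q] = 4.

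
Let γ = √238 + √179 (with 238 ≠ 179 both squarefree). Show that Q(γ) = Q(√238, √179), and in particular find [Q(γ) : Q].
[Q(γ) : Q] = 4 (equivalently, Q(γ) = Q(√238, √179))

Obviously Q(γ) ⊆ Q(√238, √179), and [Q(√238, √179):Q] = 4 (since 238, 179 are distinct squarefree integers > 1 with 42602 not a perfect square). To show equality we compute the minimal polynomial of γ. From γ = √238 + √179: γ^2 = 238 + 2√(42602) + 179 = 417 + 2√(42602), so γ^2 - 417 = 2√(42602); squaring, (γ^2 - 417)^2 = 4·42602, i.e. γ^4 - 834γ^2 + 173889 - 170408 = 0, i.e. γ^4 - 834γ^2 + 3481 = 0. So γ is a root of x^4 - 834x^2 + 3481. This polynomial is irreducible over Q: it has no rational root (each ±√238 ± √179 is irrational), and any factorization into two quadratics over Q would force √(42602) ∈ Q (pairing opposite roots) or √238, √179 ∈ Q (other pairings), all impossible. Hence [Q(γ):Q] = 4 = [Q(√238, √179):Q], so Q(γ) = Q(√238, √179).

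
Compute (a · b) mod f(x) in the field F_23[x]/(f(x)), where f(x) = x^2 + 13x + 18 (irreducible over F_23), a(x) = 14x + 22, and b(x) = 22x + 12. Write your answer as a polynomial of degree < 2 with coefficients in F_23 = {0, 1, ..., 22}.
a · b ≡ 6x + 10 (mod f(x))

Multiply in F_23[x]: a(x)·b(x) = (14x + 22)·(22x + 12) = 9x^2 + 8x + 11. This has degree ≥ 2, so divide by f(x) over F_23: 9x^2 + 8x + 11 = (9)·(x^2 + 13x + 18) + (6x + 10). Hence a·b ≡ 6x + 10 (mod f). (F_23[x]/(f) is a field with 23^2 = 529 elements since f is irreducible of degree 2.)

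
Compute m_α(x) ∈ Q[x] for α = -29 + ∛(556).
m_α(x) = x^3 + 87x^2 + 2523x + 23833

Set β = α + 29 = ∛(556), so β^3 = 556. Then (α + 29)^3 - 556 = 0, i.e. α is a root of g(x) = (x + 29)^3 - 556 = x^3 + 87x^2 + 2523x + 23833. Since g(x) = h(x + 29) where h(x) = x^3 - 556, and h is irreducible over Q (because 556 is not a perfect cube, so h has no rational root, and a monic cubic with no rational root is irreducible), g is also irreducible (irreducibility is preserved under the substitution x → x + 29). Hence m_α(x) = x^3 + 87x^2 + 2523x + 23833.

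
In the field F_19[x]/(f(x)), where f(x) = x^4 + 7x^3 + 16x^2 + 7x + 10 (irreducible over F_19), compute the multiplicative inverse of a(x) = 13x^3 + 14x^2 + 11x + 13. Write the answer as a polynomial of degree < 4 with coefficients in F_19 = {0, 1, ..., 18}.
a(x)^(-1) ≡ 5x^3 + 5x^2 + 10x + 10 (mod f(x))

Since f is irreducible over F_19, F_19[x]/(f) is a field and a(x) ≠ 0 has an inverse. Apply the extended Euclidean algorithm to f(x) and a(x) in F_19[x]: f(x) = (3x + 9)·a(x) + (9x^2 + 2x + 7);  a(x) = (12x + 1)·(9x^2 + 2x + 7) + (x + 6);  (9x^2 + 2x + 7) = (9x + 5)·(x + 6) + (15). The last nonzero remainder is the constant 15 = gcd(f, a) in F_19. Back-substituting through the division chain expresses 15 = s(x)·a(x) + t(x)·f(x) with s(x) ≡ 18x^3 + 18x^2 + 17x + 17 (mod f), so (18x^3 + 18x^2 + 17x + 17)·a(x) ≡ 15 (mod f). Multiplying by 15^(-1) ≡ 14 in F_19 gives a(x)^(-1) ≡ 14·(18x^3 + 18x^2 + 17x + 17) ≡ 5x^3 + 5x^2 + 10x + 10 (mod f). Check: (13x^3 + 14x^2 + 11x + 13)·(5x^3 + 5x^2 + 10x + 10) = 8x^6 + 2x^5 + 8x^4 + 10x^3 + 11x^2 + 12x + 16 ≡ 1 (mod x^4 + 7x^3 + 16x^2 + 7x + 10).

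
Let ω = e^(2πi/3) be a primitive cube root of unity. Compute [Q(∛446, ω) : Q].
[Q(∛446, ω) : Q] = 6

[Q(∛446):Q] = 3 (min poly x^3 - 446, irreducible since 446 is not a perfect cube). [Q(ω):Q] = 2 (min poly x^2 + x + 1). Since Q(∛446) ⊂ R and ω ∉ R, we have ω ∉ Q(∛446), so x^2 + x + 1 remains irreducible over Q(∛446) and [Q(∛446, ω) : Q(∛446)] = 2. By the tower law, [Q(∛446, ω) : Q] = 3 · 2 = 6. (In fact Q(∛446, ω) is the splitting field of x^3 - 446 over Q.)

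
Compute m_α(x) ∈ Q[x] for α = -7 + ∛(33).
m_α(x) = x^3 + 21x^2 + 147x + 310

Set β = α + 7 = ∛(33), so β^3 = 33. Then (α + 7)^3 - 33 = 0, i.e. α is a root of g(x) = (x + 7)^3 - 33 = x^3 + 21x^2 + 147x + 310. Since g(x) = h(x + 7) where h(x) = x^3 - 33, and h is irreducible over Q (because 33 is not a perfect cube, so h has no rational root, and a monic cubic with no rational root is irreducible), g is also irreducible (irreducibility is preserved under the substitution x → x + 7). Hence m_α(x) = x^3 + 21x^2 + 147x + 310.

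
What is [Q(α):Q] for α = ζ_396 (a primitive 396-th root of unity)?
[Q(α):Q] = 120

The minimal polynomial of ζ_396 over Q is the 396-th cyclotomic polynomial Φ_396(x), which is irreducible over Q and has degree φ(396) = 120. Hence [Q(α):Q] = φ(396) = 120.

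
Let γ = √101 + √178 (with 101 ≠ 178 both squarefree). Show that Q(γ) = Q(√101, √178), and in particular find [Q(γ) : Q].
[Q(γ) : Q] = 4 (equivalently, Q(γ) = Q(√101, √178))

Obviously Q(γ) ⊆ Q(√101, √178), and [Q(√101, √178):Q] = 4 (since 101, 178 are distinct squarefree integers > 1 with 17978 not a perfect square). To show equality we compute the minimal polynomial of γ. From γ = √101 + √178: γ^2 = 101 + 2√(17978) + 178 = 279 + 2√(17978), so γ^2 - 279 = 2√(17978); squaring, (γ^2 - 279)^2 = 4·17978, i.e. γ^4 - 558γ^2 + 77841 - 71912 = 0, i.e. γ^4 - 558γ^2 + 5929 = 0. So γ is a root of x^4 - 558x^2 + 5929. This polynomial is irreducible over Q: it has no rational root (each ±√101 ± √178 is irrational), and any factorization into two quadratics over Q would force √(17978) ∈ Q (pairing opposite roots) or √101, √178 ∈ Q (other pairings), all impossible. Hence [Q(γ):Q] = 4 = [Q(√101, √178):Q], so Q(γ) = Q(√101, √178).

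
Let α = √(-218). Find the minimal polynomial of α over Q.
m_α(x) = x^2 + 218

α satisfies α^2 + 218 = 0, so x^2 + 218 annihilates α. Since d = -218 is squarefree and ≠ 1, it is not a perfect square in Q, so x^2 + 218 has no rational root and is therefore irreducible over Q (a degree-2 polynomial over a field is irreducible iff it has no root). Hence m_α(x) = x^2 + 218.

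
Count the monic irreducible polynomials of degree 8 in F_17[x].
There are 871959240 monic irreducible polynomials of degree 8 over F_17

Each element of F_{17^8} that lies in no proper subfield is a root of exactly one monic irreducible of degree 8 over F_17, and each such polynomial has 8 distinct roots in F_{17^8}. By Möbius inversion the count is N_17(8) = (1/8) Σ_{d|8} μ(8/d) · 17^d = (1/8)(μ(8)·17^1 + μ(4)·17^2 + μ(2)·17^4 + μ(1)·17^8) = 6975673920/8 = 871959240.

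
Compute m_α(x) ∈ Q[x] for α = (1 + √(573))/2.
m_α(x) = x^2 - x - 143

From 2α - 1 = √(573), squaring gives (2α - 1)^2 = 573, i.e. 4α^2 - 4α + 1 = 573, so α^2 - α + (1 - 573)/4 = 0. Since 573 ≡ 1 (mod 4), (1 - 573)/4 = -143 ∈ Z. The polynomial x^2 - x - 143 has discriminant 1 - 4·(-143) = 573, which is not a perfect square in Q (d = 573 is squarefree and ≠ 1), so x^2 - x - 143 is irreducible over Q. It is the minimal polynomial of α.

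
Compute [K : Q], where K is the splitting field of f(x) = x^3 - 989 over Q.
[K : Q] = 6

The roots of x^3 - 989 are ∛989, ω∛989, ω^2∛989 where ω = e^(2πi/3) is a primitive cube root of unity, so K = Q(∛989, ω). Now [Q(∛989):Q] = 3 (since 989 is not a perfect cube, x^3 - 989 is irreducible) and [Q(ω):Q] = 2. Both 2 and 3 divide [K:Q], and [K:Q] ≤ 3·2 = 6, so [K:Q] = 6. (Equivalently: Q(∛989) ⊂ R but ω ∉ R, so [K : Q(∛989)] = 2.)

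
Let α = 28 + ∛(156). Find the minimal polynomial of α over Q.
m_α(x) = x^3 - 84x^2 + 2352x - 22108

Set β = α - 28 = ∛(156), so β^3 = 156. Then (α - 28)^3 - 156 = 0, i.e. α is a root of g(x) = (x - 28)^3 - 156 = x^3 - 84x^2 + 2352x - 22108. Since g(x) = h(x - 28) where h(x) = x^3 - 156, and h is irreducible over Q (because 156 is not a perfect cube, so h has no rational root, and a monic cubic with no rational root is irreducible), g is also irreducible (irreducibility is preserved under the substitution x → x - 28). Hence m_α(x) = x^3 - 84x^2 + 2352x - 22108.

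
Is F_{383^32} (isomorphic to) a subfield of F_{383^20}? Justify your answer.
No: F_{383^32} is not a subfield of F_{383^20}

F_{p^m} embeds in F_{p^n} iff m | n. Here 32 ∤ 20 (since 20 = 0·32 + 20 with remainder 20 ≠ 0), so F_{383^32} is not a subfield of F_{383^20}. Equivalently: if it were, the tower law would give 32 = [F_{383^32}:F_383] dividing [F_{383^20}:F_383] = 20, contradiction.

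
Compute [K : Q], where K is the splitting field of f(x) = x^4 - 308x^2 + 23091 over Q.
[K : Q] = 4

Solving the quadratic in x^2: x^2 = (308 ± √(308^2 - 4·23091))/2 = (308 ± √2500)/2 = (308 ± 50)/2, giving x^2 = 179 or x^2 = 129. So f(x) = (x^2 - 179)(x^2 - 129) and the roots of f are ±√179, ±√129. Hence the splitting field is K = Q(√179, √129). Since 179 and 129 are distinct squarefree integers > 1, their product 23091 is not a perfect square, so √129 ∉ Q(√179). By the tower law [K:Q] = [Q(√179,√129):Q(√179)] · [Q(√179):Q] = 2 · 2 = 4.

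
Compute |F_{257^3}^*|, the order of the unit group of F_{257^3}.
|F_{257^3}^*| = 16974592

F_{257^3} has 257^3 = 16974593 elements; its multiplicative group consists of all nonzero elements, so |F_{257^3}^*| = 16974593 - 1 = 16974592. (It is cyclic since any finite subgroup of the multiplicative group of a field is cyclic.)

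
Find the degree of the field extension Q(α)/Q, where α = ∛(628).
[Q(α):Q] = 3

The minimal polynomial of α is x^3 - 628, irreducible over Q since 628 is not a perfect cube (so x^3 - 628 has no rational root). Hence [Q(α):Q] = deg(m_α) = 3.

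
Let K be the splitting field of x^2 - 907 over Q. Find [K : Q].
[K : Q] = 2

f(x) = x^2 - 907 factors as (x - √907)(x + √907). The splitting field is K = Q(√907). Since 907 is squarefree and > 1, it is not a perfect square, so x^2 - 907 is irreducible over Q and [Q(√907) : Q] = 2. Hence [K : Q] = 2.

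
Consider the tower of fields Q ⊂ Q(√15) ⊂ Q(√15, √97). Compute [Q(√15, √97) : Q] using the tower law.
[Q(√15, √97) : Q] = 4

[Q(√15):Q] = 2 (min poly x^2 - 15, irreducible since 15 is squarefree > 1). For the top step, suppose √97 ∈ Q(√15), say √97 = c + d√15 with c, d ∈ Q. Squaring: 97 = c^2 + 15d^2 + 2cd√15. Since √15 ∉ Q this forces 2cd = 0. If d = 0 then √97 = c ∈ Q, contradicting 97 squarefree > 1. If c = 0 then 97 = 15d^2, so 15·97 = (15d)^2 is a perfect square in Q — but 15·97 = 1455 is not a perfect square (since 15 and 97 are distinct squarefree integers). Contradiction. Hence √97 ∉ Q(√15), so x^2 - 97 stays irreducible over Q(√15) and [Q(√15, √97) : Q(√15)] = 2. By the tower law, [Q(√15, √97) : Q] = 2 · 2 = 4.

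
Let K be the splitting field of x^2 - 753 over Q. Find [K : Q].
[K : Q] = 2

f(x) = x^2 - 753 factors as (x - √753)(x + √753). The splitting field is K = Q(√753). Since 753 is squarefree and > 1, it is not a perfect square, so x^2 - 753 is irreducible over Q and [Q(√753) : Q] = 2. Hence [K : Q] = 2.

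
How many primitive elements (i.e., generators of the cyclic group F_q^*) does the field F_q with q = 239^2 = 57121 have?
There are φ(57120) = 12288 primitive elements

F_q^* is cyclic of order q - 1 = 57120. A cyclic group of order m has exactly φ(m) generators. Here m = 57120 = 2^5 · 3 · 5 · 7 · 17, so the number of primitive elements is φ(57120) = 12288.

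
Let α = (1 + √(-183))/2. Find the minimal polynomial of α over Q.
m_α(x) = x^2 - x + 46

From 2α - 1 = √(-183), squaring gives (2α - 1)^2 = -183, i.e. 4α^2 - 4α + 1 = -183, so α^2 - α + (1 + 183)/4 = 0. Since -183 ≡ 1 (mod 4), (1 + 183)/4 = 46 ∈ Z. The polynomial x^2 - x + 46 has discriminant 1 - 4·(46) = -183, which is not a perfect square in Q (d = -183 is squarefree and ≠ 1), so x^2 - x + 46 is irreducible over Q. It is the minimal polynomial of α.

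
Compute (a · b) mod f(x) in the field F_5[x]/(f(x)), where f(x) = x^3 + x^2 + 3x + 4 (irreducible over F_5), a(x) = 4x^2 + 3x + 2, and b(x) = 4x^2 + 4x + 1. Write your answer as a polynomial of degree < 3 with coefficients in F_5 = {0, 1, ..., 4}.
a · b ≡ 4x^2 + x + 4 (mod f(x))

Multiply in F_5[x]: a(x)·b(x) = (4x^2 + 3x + 2)·(4x^2 + 4x + 1) = x^4 + 3x^3 + 4x^2 + x + 2. This has degree ≥ 3, so divide by f(x) over F_5: x^4 + 3x^3 + 4x^2 + x + 2 = (x + 2)·(x^3 + x^2 + 3x + 4) + (4x^2 + x + 4). Hence a·b ≡ 4x^2 + x + 4 (mod f). (F_5[x]/(f) is a field with 5^3 = 125 elements since f is irreducible of degree 3.)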